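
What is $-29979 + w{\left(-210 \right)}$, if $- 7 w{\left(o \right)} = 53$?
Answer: $- \frac{209906}{7} \approx -29987.0$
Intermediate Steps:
$w{\left(o \right)} = - \frac{53}{7}$ ($w{\left(o \right)} = \left(- \frac{1}{7}\right) 53 = - \frac{53}{7}$)
$-29979 + w{\left(-210 \right)} = -29979 - \frac{53}{7} = - \frac{209906}{7}$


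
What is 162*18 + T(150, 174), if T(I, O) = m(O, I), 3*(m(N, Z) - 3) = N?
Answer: 2977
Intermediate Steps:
m(N, Z) = 3 + N/3
T(I, O) = 3 + O/3
162*18 + T(150, 174) = 162*18 + (3 + (⅓)*174) = 2916 + (3 + 58) = 2916 + 61 = 2977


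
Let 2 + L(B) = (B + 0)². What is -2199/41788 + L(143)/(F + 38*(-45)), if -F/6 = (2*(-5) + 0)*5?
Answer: -428769913/29460540 ≈ -14.554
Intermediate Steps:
L(B) = -2 + B² (L(B) = -2 + (B + 0)² = -2 + B²)
F = 300 (F = -6*(2*(-5) + 0)*5 = -6*(-10 + 0)*5 = -(-60)*5 = -6*(-50) = 300)
-2199/41788 + L(143)/(F + 38*(-45)) = -2199/41788 + (-2 + 143²)/(300 + 38*(-45)) = -2199*1/41788 + (-2 + 20449)/(300 - 1710) = -2199/41788 + 20447/(-1410) = -2199/41788 + 20447*(-1/1410) = -2199/41788 - 20447/1410 = -428769913/29460540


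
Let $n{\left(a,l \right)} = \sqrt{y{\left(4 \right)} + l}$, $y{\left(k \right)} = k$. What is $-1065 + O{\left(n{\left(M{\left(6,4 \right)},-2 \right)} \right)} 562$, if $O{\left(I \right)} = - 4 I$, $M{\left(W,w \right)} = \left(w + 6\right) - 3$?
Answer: $-1065 - 2248 \sqrt{2} \approx -4244.1$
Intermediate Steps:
$M{\left(W,w \right)} = 3 + w$ ($M{\left(W,w \right)} = \left(6 + w\right) - 3 = 3 + w$)
$n{\left(a,l \right)} = \sqrt{4 + l}$
$-1065 + O{\left(n{\left(M{\left(6,4 \right)},-2 \right)} \right)} 562 = -1065 + - 4 \sqrt{4 - 2} \cdot 562 = -1065 + - 4 \sqrt{2} \cdot 562 = -1065 - 2248 \sqrt{2}$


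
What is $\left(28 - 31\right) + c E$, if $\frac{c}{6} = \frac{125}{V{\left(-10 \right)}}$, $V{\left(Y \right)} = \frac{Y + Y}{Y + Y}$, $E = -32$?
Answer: $-24003$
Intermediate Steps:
$V{\left(Y \right)} = 1$ ($V{\left(Y \right)} = \frac{2 Y}{2 Y} = 2 Y \frac{1}{2 Y} = 1$)
$c = 750$ ($c = 6 \cdot \frac{125}{1} = 6 \cdot 125 \cdot 1 = 6 \cdot 125 = 750$)
$\left(28 - 31\right) + c E = \left(28 - 31\right) + 750 \left(-32\right) = \left(28 - 31\right) - 24000 = -3 - 24000 = -24003$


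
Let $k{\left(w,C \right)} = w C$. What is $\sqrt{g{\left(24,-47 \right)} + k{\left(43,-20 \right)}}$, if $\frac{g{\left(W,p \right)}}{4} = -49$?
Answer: $4 i \sqrt{66} \approx 32.496 i$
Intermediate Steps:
$k{\left(w,C \right)} = C w$
$g{\left(W,p \right)} = -196$ ($g{\left(W,p \right)} = 4 \left(-49\right) = -196$)
$\sqrt{g{\left(24,-47 \right)} + k{\left(43,-20 \right)}} = \sqrt{-196 - 860} = \sqrt{-1056} = 4 i \sqrt{66}$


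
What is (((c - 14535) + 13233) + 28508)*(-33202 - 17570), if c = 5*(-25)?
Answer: -1374956532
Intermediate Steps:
c = -125
(((c - 14535) + 13233) + 28508)*(-33202 - 17570) = (((-125 - 14535) + 13233) + 28508)*(-33202 - 17570) = ((-14660 + 13233) + 28508)*(-50772) = (-1427 + 28508)*(-50772) = 27081*(-50772) = -1374956532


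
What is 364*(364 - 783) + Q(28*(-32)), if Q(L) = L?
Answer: -153412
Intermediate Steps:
364*(364 - 783) + Q(28*(-32)) = 364*(364 - 783) + 28*(-32) = 364*(-419) - 896 = -152516 - 896 = -153412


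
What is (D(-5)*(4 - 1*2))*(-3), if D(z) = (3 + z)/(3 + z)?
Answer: -6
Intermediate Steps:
D(z) = 1
(D(-5)*(4 - 1*2))*(-3) = (1*(4 - 1*2))*(-3) = (1*(4 - 2))*(-3) = (1*2)*(-3) = 2*(-3) = -6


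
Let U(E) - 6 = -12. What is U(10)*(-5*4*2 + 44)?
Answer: -24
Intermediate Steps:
U(E) = -6 (U(E) = 6 - 12 = -6)
U(10)*(-5*4*2 + 44) = -6*(-5*4*2 + 44) = -6*(-20*2 + 44) = -6*(-40 + 44) = -6*4 = -24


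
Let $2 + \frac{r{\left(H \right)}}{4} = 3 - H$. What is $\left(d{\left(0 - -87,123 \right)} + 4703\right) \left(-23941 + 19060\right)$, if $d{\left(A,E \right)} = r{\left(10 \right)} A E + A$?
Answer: $1856956926$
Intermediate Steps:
$r{\left(H \right)} = 4 - 4 H$ ($r{\left(H \right)} = -8 + 4 \left(3 - H\right) = -8 - \left(-12 + 4 H\right) = 4 - 4 H$)
$d{\left(A,E \right)} = A - 36 A E$ ($d{\left(A,E \right)} = \left(4 - 40\right) A E + A = - 36 A E + A = A - 36 A E$)
$\left(d{\left(0 - -87,123 \right)} + 4703\right) \left(-23941 + 19060\right) = \left(\left(0 - -87\right) \left(1 - 4428\right) + 4703\right) \left(-23941 + 19060\right) = \left(\left(0 + 87\right) \left(1 - 4428\right) + 4703\right) \left(-4881\right) = \left(87 \left(-4427\right) + 4703\right) \left(-4881\right) = \left(-385149 + 4703\right) \left(-4881\right) = \left(-380446\right) \left(-4881\right) = 1856956926$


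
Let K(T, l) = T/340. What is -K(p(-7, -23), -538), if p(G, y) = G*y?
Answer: -161/340 ≈ -0.47353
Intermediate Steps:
K(T, l) = T/340 (K(T, l) = T*(1/340) = T/340)
-K(p(-7, -23), -538) = -(-7*(-23))/340 = -161/340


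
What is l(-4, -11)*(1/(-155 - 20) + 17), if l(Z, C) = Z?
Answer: -11896/175 ≈ -67.977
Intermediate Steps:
l(-4, -11)*(1/(-155 - 20) + 17) = -4*(1/(-155 - 20) + 17) = -4*(1/(-175) + 17) = -4*(-1/175 + 17) = -4*2974/175 = -11896/175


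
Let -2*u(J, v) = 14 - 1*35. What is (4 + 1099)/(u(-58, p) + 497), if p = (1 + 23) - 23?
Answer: 2206/1015 ≈ 2.1734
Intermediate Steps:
p = 1 (p = 24 - 23 = 1)
u(J, v) = 21/2 (u(J, v) = -(14 - 1*35)/2 = -(14 - 35)/2 = -1/2*(-21) = 21/2)
(4 + 1099)/(u(-58, p) + 497) = (4 + 1099)/(21/2 + 497) = 1103/(1015/2) = 1103*(2/1015) = 2206/1015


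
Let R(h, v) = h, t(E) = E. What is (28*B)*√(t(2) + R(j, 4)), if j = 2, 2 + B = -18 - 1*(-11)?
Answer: -504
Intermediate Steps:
B = -9 (B = -2 + (-18 - 1*(-11)) = -2 + (-18 + 11) = -2 - 7 = -9)
(28*B)*√(t(2) + R(j, 4)) = (28*(-9))*√(2 + 2) = -252*√4 = -252*2 = -504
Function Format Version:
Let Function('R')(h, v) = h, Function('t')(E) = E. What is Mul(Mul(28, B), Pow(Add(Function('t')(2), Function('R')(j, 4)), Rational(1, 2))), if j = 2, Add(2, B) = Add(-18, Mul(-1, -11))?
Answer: -504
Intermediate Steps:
B = -9 (B = Add(-2, Add(-18, Mul(-1, -11))) = Add(-2, Add(-18, 11)) = Add(-2, -7) = -9)
Mul(Mul(28, B), Pow(Add(Function('t')(2), Function('R')(j, 4)), Rational(1, 2))) = Mul(Mul(28, -9), Pow(Add(2, 2), Rational(1, 2))) = Mul(-252, Pow(4, Rational(1, 2))) = Mul(-252, 2) = -504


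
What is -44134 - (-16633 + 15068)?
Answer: -42569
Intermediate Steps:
-44134 - (-16633 + 15068) = -44134 - 1*(-1565) = -44134 + 1565 = -42569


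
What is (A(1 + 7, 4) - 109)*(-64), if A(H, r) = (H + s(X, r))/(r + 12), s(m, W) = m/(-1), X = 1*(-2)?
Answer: 6936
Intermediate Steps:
X = -2
s(m, W) = -m (s(m, W) = m*(-1) = -m)
A(H, r) = (2 + H)/(12 + r) (A(H, r) = (H - 1*(-2))/(r + 12) = (H + 2)/(12 + r) = (2 + H)/(12 + r))
(A(1 + 7, 4) - 109)*(-64) = ((2 + (1 + 7))/(12 + 4) - 109)*(-64) = ((2 + 8)/16 - 109)*(-64) = ((1/16)*10 - 109)*(-64) = (5/8 - 109)*(-64) = -867/8*(-64) = 6936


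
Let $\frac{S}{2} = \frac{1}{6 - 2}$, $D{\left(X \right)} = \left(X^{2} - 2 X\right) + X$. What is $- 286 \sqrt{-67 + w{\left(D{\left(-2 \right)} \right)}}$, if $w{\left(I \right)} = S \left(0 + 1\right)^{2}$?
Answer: $- 143 i \sqrt{266} \approx - 2332.3 i$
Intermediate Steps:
$D{\left(X \right)} = X^{2} - X$
$S = \frac{1}{2}$ ($S = \frac{2}{6 - 2} = \frac{2}{4} = 2 \cdot \frac{1}{4} = \frac{1}{2} \approx 0.5$)
$w{\left(I \right)} = \frac{1}{2}$ ($w{\left(I \right)} = \frac{\left(0 + 1\right)^{2}}{2} = \frac{1^{2}}{2} = \frac{1}{2} \cdot 1 = \frac{1}{2}$)
$- 286 \sqrt{-67 + w{\left(D{\left(-2 \right)} \right)}} = - 286 \sqrt{-67 + \frac{1}{2}} = - 286 \sqrt{- \frac{133}{2}} = - 286 \frac{i \sqrt{266}}{2} = - 143 i \sqrt{266}$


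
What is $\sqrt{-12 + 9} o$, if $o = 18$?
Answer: $18 i \sqrt{3} \approx 31.177 i$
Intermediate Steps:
$\sqrt{-12 + 9} o = \sqrt{-12 + 9} \cdot 18 = \sqrt{-3} \cdot 18 = i \sqrt{3} \cdot 18 = 18 i \sqrt{3}$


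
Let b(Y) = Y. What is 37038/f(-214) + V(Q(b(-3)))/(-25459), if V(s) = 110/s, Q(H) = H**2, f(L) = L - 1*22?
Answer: -4243289969/27037458 ≈ -156.94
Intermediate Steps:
f(L) = -22 + L (f(L) = L - 22 = -22 + L)
37038/f(-214) + V(Q(b(-3)))/(-25459) = 37038/(-22 - 214) + (110/((-3)**2))/(-25459) = 37038/(-236) + (110/9)*(-1/25459) = 37038*(-1/236) + (110*(1/9))*(-1/25459) = -18519/118 + (110/9)*(-1/25459) = -18519/118 - 110/229131 = -4243289969/27037458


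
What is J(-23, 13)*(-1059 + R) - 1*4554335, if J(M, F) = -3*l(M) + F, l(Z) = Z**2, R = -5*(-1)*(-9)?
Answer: -2816639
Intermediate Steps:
R = -45 (R = 5*(-9) = -45)
J(M, F) = F - 3*M**2 (J(M, F) = -3*M**2 + F = F - 3*M**2)
J(-23, 13)*(-1059 + R) - 1*4554335 = (13 - 3*(-23)**2)*(-1059 - 45) - 1*4554335 = (13 - 3*529)*(-1104) - 4554335 = (13 - 1587)*(-1104) - 4554335 = -1574*(-1104) - 4554335 = 1737696 - 4554335 = -2816639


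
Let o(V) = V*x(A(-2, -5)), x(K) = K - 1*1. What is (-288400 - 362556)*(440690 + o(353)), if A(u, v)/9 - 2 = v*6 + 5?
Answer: -239074006296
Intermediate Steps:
A(u, v) = 63 + 54*v (A(u, v) = 18 + 9*(v*6 + 5) = 18 + 9*(6*v + 5) = 18 + 9*(5 + 6*v) = 18 + (45 + 54*v) = 63 + 54*v)
x(K) = -1 + K (x(K) = K - 1 = -1 + K)
o(V) = -208*V (o(V) = V*(-1 + (63 + 54*(-5))) = V*(-1 + (63 - 270)) = V*(-1 - 207) = V*(-208) = -208*V)
(-288400 - 362556)*(440690 + o(353)) = (-288400 - 362556)*(440690 - 208*353) = -650956*(440690 - 73424) = -650956*367266 = -239074006296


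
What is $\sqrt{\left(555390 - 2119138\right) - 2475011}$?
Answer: $3 i \sqrt{448751} \approx 2009.7 i$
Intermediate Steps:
$\sqrt{\left(555390 - 2119138\right) - 2475011} = \sqrt{-1563748 - 2475011} = \sqrt{-4038759} = 3 i \sqrt{448751}$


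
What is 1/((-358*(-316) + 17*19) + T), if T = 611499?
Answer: 1/724950 ≈ 1.3794e-6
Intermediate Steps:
1/((-358*(-316) + 17*19) + T) = 1/((-358*(-316) + 17*19) + 611499) = 1/((113128 + 323) + 611499) = 1/(113451 + 611499) = 1/724950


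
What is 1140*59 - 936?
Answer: 66324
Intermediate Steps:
1140*59 - 936 = 67260 - 936 = 66324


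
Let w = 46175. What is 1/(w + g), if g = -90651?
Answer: -1/44476 ≈ -2.2484e-5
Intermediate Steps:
1/(w + g) = 1/(46175 - 90651) = 1/(-44476) = -1/44476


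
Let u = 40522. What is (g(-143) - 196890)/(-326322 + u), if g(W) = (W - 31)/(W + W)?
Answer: 28155183/40869400 ≈ 0.68891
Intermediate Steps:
g(W) = (-31 + W)/(2*W) (g(W) = (-31 + W)/((2*W)) = (-31 + W)*(1/(2*W)) = (-31 + W)/(2*W))
(g(-143) - 196890)/(-326322 + u) = ((½)*(-31 - 143)/(-143) - 196890)/(-326322 + 40522) = ((½)*(-1/143)*(-174) - 196890)/(-285800) = (87/143 - 196890)*(-1/285800) = -28155183/143*(-1/285800) = 28155183/40869400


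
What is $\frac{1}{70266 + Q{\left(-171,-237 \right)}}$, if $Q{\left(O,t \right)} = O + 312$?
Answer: $\frac{1}{70407} \approx 1.4203 \cdot 10^{-5}$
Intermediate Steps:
$Q{\left(O,t \right)} = 312 + O$
$\frac{1}{70266 + Q{\left(-171,-237 \right)}} = \frac{1}{70266 + \left(312 - 171\right)} = \frac{1}{70266 + 141} = \frac{1}{70407}$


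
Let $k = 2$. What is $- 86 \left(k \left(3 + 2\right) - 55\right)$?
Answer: $3870$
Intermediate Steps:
$- 86 \left(k \left(3 + 2\right) - 55\right) = - 86 \left(2 \left(3 + 2\right) - 55\right) = - 86 \left(2 \cdot 5 - 55\right) = - 86 \left(10 - 55\right) = \left(-86\right) \left(-45\right) = 3870$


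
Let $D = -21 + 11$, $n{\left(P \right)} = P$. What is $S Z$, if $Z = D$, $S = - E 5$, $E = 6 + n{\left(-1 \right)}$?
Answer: $250$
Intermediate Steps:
$D = -10$
$E = 5$ ($E = 6 - 1 = 5$)
$S = -25$ ($S = \left(-1\right) 5 \cdot 5 = \left(-5\right) 5 = -25$)
$Z = -10$
$S Z = \left(-25\right) \left(-10\right) = 250$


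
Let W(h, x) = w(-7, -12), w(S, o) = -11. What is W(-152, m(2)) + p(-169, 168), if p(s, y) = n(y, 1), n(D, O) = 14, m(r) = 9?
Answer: 3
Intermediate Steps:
W(h, x) = -11
p(s, y) = 14
W(-152, m(2)) + p(-169, 168) = -11 + 14 = 3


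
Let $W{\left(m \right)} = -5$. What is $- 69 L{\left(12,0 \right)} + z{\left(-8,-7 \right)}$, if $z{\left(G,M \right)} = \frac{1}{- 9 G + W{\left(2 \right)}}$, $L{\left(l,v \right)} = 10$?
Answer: $- \frac{46229}{67} \approx -689.99$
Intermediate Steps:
$z{\left(G,M \right)} = \frac{1}{-5 - 9 G}$ ($z{\left(G,M \right)} = \frac{1}{- 9 G - 5} = \frac{1}{-5 - 9 G}$)
$- 69 L{\left(12,0 \right)} + z{\left(-8,-7 \right)} = \left(-69\right) 10 - \frac{1}{5 + 9 \left(-8\right)} = -690 - \frac{1}{5 - 72} = -690 - \frac{1}{-67} = -690 - - \frac{1}{67} = -690 + \frac{1}{67} = - \frac{46229}{67}$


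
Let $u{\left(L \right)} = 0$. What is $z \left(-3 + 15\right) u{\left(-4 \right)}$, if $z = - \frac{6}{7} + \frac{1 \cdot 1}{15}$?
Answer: $0$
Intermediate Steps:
$z = - \frac{83}{105}$ ($z = \left(-6\right) \frac{1}{7} + 1 \cdot \frac{1}{15} = - \frac{6}{7} + \frac{1}{15} = - \frac{83}{105} \approx -0.79048$)
$z \left(-3 + 15\right) u{\left(-4 \right)} = - \frac{83 \left(-3 + 15\right)}{105} \cdot 0 = \left(- \frac{83}{105}\right) 12 \cdot 0 = \left(- \frac{332}{35}\right) 0 = 0$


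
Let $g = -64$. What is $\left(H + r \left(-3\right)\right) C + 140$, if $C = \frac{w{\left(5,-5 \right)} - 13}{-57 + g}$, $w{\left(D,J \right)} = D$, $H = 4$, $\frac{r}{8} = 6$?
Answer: $\frac{15820}{121} \approx 130.74$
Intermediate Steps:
$r = 48$ ($r = 8 \cdot 6 = 48$)
$C = \frac{8}{121}$ ($C = \frac{5 - 13}{-57 - 64} = - \frac{8}{-121} = \left(-8\right) \left(- \frac{1}{121}\right) = \frac{8}{121} \approx 0.066116$)
$\left(H + r \left(-3\right)\right) C + 140 = \left(4 + 48 \left(-3\right)\right) \frac{8}{121} + 140 = \left(4 - 144\right) \frac{8}{121} + 140 = \left(-140\right) \frac{8}{121} + 140 = - \frac{1120}{121} + 140 = \frac{15820}{121}$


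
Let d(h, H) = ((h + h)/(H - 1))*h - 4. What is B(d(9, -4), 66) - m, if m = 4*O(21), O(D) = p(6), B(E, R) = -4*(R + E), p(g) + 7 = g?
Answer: -572/5 ≈ -114.40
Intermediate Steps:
p(g) = -7 + g
d(h, H) = -4 + 2*h**2/(-1 + H) (d(h, H) = ((2*h)/(-1 + H))*h - 4 = (2*h/(-1 + H))*h - 4 = 2*h**2/(-1 + H) - 4 = -4 + 2*h**2/(-1 + H))
B(E, R) = -4*E - 4*R (B(E, R) = -4*(E + R) = -4*E - 4*R)
O(D) = -1 (O(D) = -7 + 6 = -1)
m = -4 (m = 4*(-1) = -4)
B(d(9, -4), 66) - m = (-8*(2 + 9**2 - 2*(-4))/(-1 - 4) - 4*66) - 1*(-4) = (-8*(2 + 81 + 8)/(-5) - 264) + 4 = (-8*(-1)*91/5 - 264) + 4 = (-4*(-182/5) - 264) + 4 = (728/5 - 264) + 4 = -592/5 + 4 = -572/5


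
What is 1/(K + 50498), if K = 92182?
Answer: 1/142680 ≈ 7.0087e-6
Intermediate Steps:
1/(K + 50498) = 1/(92182 + 50498) = 1/142680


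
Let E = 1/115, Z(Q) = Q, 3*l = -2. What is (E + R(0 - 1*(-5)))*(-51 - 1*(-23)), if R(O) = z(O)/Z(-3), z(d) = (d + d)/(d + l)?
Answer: 31836/1495 ≈ 21.295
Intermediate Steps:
l = -⅔ (l = (⅓)*(-2) = -⅔ ≈ -0.66667)
E = 1/115 ≈ 0.0086956
z(d) = 2*d/(-⅔ + d) (z(d) = (d + d)/(d - ⅔) = (2*d)/(-⅔ + d) = 2*d/(-⅔ + d))
R(O) = -2*O/(-2 + 3*O) (R(O) = (6*O/(-2 + 3*O))/(-3) = (6*O/(-2 + 3*O))*(-⅓) = -2*O/(-2 + 3*O))
(E + R(0 - 1*(-5)))*(-51 - 1*(-23)) = (1/115 - 2*(0 - 1*(-5))/(-2 + 3*(0 - 1*(-5))))*(-51 - 1*(-23)) = (1/115 - 2*(0 + 5)/(-2 + 3*(0 + 5)))*(-51 + 23) = (1/115 - 2*5/(-2 + 3*5))*(-28) = (1/115 - 2*5/(-2 + 15))*(-28) = (1/115 - 2*5/13)*(-28) = (1/115 - 2*5*1/13)*(-28) = (1/115 - 10/13)*(-28) = -1137/1495*(-28) = 31836/1495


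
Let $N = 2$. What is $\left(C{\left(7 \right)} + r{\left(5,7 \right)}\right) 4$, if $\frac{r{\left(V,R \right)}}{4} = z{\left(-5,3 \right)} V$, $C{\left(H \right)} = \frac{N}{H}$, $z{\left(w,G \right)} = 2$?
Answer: $\frac{1128}{7} \approx 161.14$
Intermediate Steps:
$C{\left(H \right)} = \frac{2}{H}$
$r{\left(V,R \right)} = 8 V$ ($r{\left(V,R \right)} = 4 \cdot 2 V = 8 V$)
$\left(C{\left(7 \right)} + r{\left(5,7 \right)}\right) 4 = \left(\frac{2}{7} + 8 \cdot 5\right) 4 = \left(2 \cdot \frac{1}{7} + 40\right) 4 = \left(\frac{2}{7} + 40\right) 4 = \frac{282}{7} \cdot 4 = \frac{1128}{7}$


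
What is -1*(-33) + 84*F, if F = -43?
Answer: -3579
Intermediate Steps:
-1*(-33) + 84*F = -1*(-33) + 84*(-43) = 33 - 3612 = -3579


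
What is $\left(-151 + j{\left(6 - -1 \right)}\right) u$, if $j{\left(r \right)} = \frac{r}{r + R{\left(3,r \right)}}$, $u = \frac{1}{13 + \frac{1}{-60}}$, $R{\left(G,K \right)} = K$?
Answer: $- \frac{9030}{779} \approx -11.592$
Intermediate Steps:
$u = \frac{60}{779}$ ($u = \frac{1}{13 - \frac{1}{60}} = \frac{1}{\frac{779}{60}} = \frac{60}{779} \approx 0.077022$)
$j{\left(r \right)} = \frac{1}{2}$ ($j{\left(r \right)} = \frac{r}{r + r} = \frac{r}{2 r} = \frac{1}{2 r} r = \frac{1}{2}$)
$\left(-151 + j{\left(6 - -1 \right)}\right) u = \left(-151 + \frac{1}{2}\right) \frac{60}{779} = \left(- \frac{301}{2}\right) \frac{60}{779} = - \frac{9030}{779}$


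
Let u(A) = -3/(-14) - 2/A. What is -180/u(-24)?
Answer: -3024/5 ≈ -604.80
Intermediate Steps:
u(A) = 3/14 - 2/A (u(A) = -3*(-1/14) - 2/A = 3/14 - 2/A)
-180/u(-24) = -180/(3/14 - 2/(-24)) = -180/(3/14 - 2*(-1/24)) = -180/(3/14 + 1/12) = -180/25/84 = -180*84/25 = -3024/5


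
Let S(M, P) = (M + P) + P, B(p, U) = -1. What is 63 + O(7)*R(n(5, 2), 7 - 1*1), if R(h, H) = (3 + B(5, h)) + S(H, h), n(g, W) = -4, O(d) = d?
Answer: 63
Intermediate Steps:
S(M, P) = M + 2*P
R(h, H) = 2 + H + 2*h (R(h, H) = (3 - 1) + (H + 2*h) = 2 + (H + 2*h) = 2 + H + 2*h)
63 + O(7)*R(n(5, 2), 7 - 1*1) = 63 + 7*(2 + (7 - 1*1) + 2*(-4)) = 63 + 7*(2 + (7 - 1) - 8) = 63 + 7*(2 + 6 - 8) = 63 + 7*0 = 63 + 0 = 63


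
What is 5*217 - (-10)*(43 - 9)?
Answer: 1425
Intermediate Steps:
5*217 - (-10)*(43 - 9) = 1085 - (-10)*34 = 1085 - 1*(-340) = 1085 + 340 = 1425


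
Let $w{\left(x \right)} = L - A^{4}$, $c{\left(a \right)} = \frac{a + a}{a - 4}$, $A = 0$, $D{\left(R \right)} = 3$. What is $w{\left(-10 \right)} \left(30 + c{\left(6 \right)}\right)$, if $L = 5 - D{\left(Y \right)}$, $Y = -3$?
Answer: $72$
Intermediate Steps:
$c{\left(a \right)} = \frac{2 a}{-4 + a}$
$L = 2$ ($L = 5 - 3 = 2$)
$w{\left(x \right)} = 2$ ($w{\left(x \right)} = 2 - 0^{4} = 2 - 0 = 2 + 0 = 2$)
$w{\left(-10 \right)} \left(30 + c{\left(6 \right)}\right) = 2 \left(30 + 2 \cdot 6 \frac{1}{-4 + 6}\right) = 2 \left(30 + 2 \cdot 6 \cdot \frac{1}{2}\right) = 2 \left(30 + 6\right) = 2 \cdot 36 = 72$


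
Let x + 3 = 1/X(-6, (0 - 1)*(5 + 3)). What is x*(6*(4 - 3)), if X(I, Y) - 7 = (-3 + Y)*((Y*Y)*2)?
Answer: -8408/467 ≈ -18.004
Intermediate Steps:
X(I, Y) = 7 + 2*Y²*(-3 + Y) (X(I, Y) = 7 + (-3 + Y)*((Y*Y)*2) = 7 + (-3 + Y)*(Y²*2) = 7 + (-3 + Y)*(2*Y²) = 7 + 2*Y²*(-3 + Y))
x = -4204/1401 (x = -3 + 1/(7 - 6*(0 - 1)²*(5 + 3)² + 2*((0 - 1)*(5 + 3))³) = -3 + 1/(7 - 6*(-1*8)² + 2*(-1*8)³) = -3 + 1/(7 - 6*(-8)² + 2*(-8)³) = -3 + 1/(7 - 6*64 + 2*(-512)) = -3 + 1/(7 - 384 - 1024) = -3 + 1/(-1401) = -3 - 1/1401 = -4204/1401 ≈ -3.0007)
x*(6*(4 - 3)) = -8408*(4 - 3)/467 = -8408/467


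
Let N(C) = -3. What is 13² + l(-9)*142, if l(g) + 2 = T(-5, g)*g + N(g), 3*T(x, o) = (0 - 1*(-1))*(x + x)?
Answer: 3719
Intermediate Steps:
T(x, o) = 2*x/3 (T(x, o) = ((0 - 1*(-1))*(x + x))/3 = ((0 + 1)*(2*x))/3 = (1*(2*x))/3 = (2*x)/3 = 2*x/3)
l(g) = -5 - 10*g/3 (l(g) = -2 + (((⅔)*(-5))*g - 3) = -2 + (-10*g/3 - 3) = -2 + (-3 - 10*g/3) = -5 - 10*g/3)
13² + l(-9)*142 = 13² + (-5 - 10/3*(-9))*142 = 169 + (-5 + 30)*142 = 169 + 25*142 = 169 + 3550 = 3719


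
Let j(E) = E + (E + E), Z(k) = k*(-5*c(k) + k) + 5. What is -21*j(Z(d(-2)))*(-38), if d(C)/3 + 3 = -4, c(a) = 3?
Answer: 1821834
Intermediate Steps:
d(C) = -21 (d(C) = -9 + 3*(-4) = -9 - 12 = -21)
Z(k) = 5 + k*(-15 + k) (Z(k) = k*(-5*3 + k) + 5 = k*(-15 + k) + 5 = 5 + k*(-15 + k))
j(E) = 3*E (j(E) = E + 2*E = 3*E)
-21*j(Z(d(-2)))*(-38) = -63*(5 + (-21)² - 15*(-21))*(-38) = -63*(5 + 441 + 315)*(-38) = -63*761*(-38) = -21*2283*(-38) = -47943*(-38) = 1821834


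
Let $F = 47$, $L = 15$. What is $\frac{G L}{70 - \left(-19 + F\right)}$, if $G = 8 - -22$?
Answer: $\frac{75}{7} \approx 10.714$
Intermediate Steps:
$G = 30$ ($G = 8 + 22 = 30$)
$\frac{G L}{70 - \left(-19 + F\right)} = \frac{30 \cdot 15}{70 + \left(19 - 47\right)} = \frac{450}{70 + \left(19 - 47\right)} = \frac{450}{70 - 28} = \frac{450}{42} = 450 \cdot \frac{1}{42} = \frac{75}{7}$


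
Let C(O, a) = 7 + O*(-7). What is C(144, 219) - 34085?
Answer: -35086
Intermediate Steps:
C(O, a) = 7 - 7*O
C(144, 219) - 34085 = (7 - 7*144) - 34085 = (7 - 1008) - 34085 = -1001 - 34085 = -35086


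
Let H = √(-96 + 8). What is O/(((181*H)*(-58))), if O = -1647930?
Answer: -823965*I*√22/230956 ≈ -16.734*I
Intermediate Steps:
H = 2*I*√22 (H = √(-88) = 2*I*√22 ≈ 9.3808*I)
O/(((181*H)*(-58))) = -1647930*I*√22/461912 = -823965*I*√22/230956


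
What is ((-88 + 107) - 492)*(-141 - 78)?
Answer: 103587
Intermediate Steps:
((-88 + 107) - 492)*(-141 - 78) = (19 - 492)*(-219) = -473*(-219) = 103587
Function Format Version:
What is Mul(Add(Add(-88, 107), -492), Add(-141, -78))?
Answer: 103587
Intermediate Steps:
Mul(Add(Add(-88, 107), -492), Add(-141, -78)) = Mul(Add(19, -492), -219) = Mul(-473, -219) = 103587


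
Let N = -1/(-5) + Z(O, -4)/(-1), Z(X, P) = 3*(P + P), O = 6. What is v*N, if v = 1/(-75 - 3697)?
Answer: -121/18860 ≈ -0.0064157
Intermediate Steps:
Z(X, P) = 6*P (Z(X, P) = 3*(2*P) = 6*P)
v = -1/3772 (v = 1/(-3772) = -1/3772 ≈ -0.00026511)
N = 121/5 (N = -1/(-5) + (6*(-4))/(-1) = -1*(-1/5) - 24*(-1) = 1/5 + 24 = 121/5 ≈ 24.200)
v*N = -1/3772*121/5 = -121/18860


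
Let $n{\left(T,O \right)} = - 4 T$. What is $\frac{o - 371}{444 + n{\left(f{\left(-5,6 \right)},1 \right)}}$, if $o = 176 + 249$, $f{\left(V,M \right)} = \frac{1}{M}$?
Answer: $\frac{81}{665} \approx 0.1218$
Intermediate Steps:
$o = 425$
$\frac{o - 371}{444 + n{\left(f{\left(-5,6 \right)},1 \right)}} = \frac{425 - 371}{444 - \frac{4}{6}} = \frac{54}{444 - \frac{2}{3}} = \frac{54}{\frac{1330}{3}} = 54 \cdot \frac{3}{1330} = \frac{81}{665}$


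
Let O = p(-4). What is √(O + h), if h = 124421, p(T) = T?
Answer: √124417 ≈ 352.73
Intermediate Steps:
O = -4
√(O + h) = √(-4 + 124421) = √124417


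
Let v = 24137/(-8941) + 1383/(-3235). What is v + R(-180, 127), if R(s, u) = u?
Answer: 3582916547/28924135 ≈ 123.87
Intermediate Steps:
v = -90448598/28924135 (v = 24137*(-1/8941) + 1383*(-1/3235) = -24137/8941 - 1383/3235 = -90448598/28924135 ≈ -3.1271)
v + R(-180, 127) = -90448598/28924135 + 127 = 3582916547/28924135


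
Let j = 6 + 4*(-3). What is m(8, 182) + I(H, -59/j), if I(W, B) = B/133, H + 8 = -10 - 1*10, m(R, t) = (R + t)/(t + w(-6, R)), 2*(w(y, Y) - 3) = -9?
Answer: 899/798 ≈ 1.1266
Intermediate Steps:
w(y, Y) = -3/2 (w(y, Y) = 3 + (1/2)*(-9) = 3 - 9/2 = -3/2)
m(R, t) = (R + t)/(-3/2 + t) (m(R, t) = (R + t)/(t - 3/2) = (R + t)/(-3/2 + t))
j = -6 (j = 6 - 12 = -6)
H = -28 (H = -8 + (-10 - 1*10) = -8 + (-10 - 10) = -8 - 20 = -28)
I(W, B) = B/133 (I(W, B) = B*(1/133) = B/133)
m(8, 182) + I(H, -59/j) = 2*(8 + 182)/(-3 + 2*182) + (-59/(-6))/133 = 2*190/(-3 + 364) + (-59*(-1/6))/133 = 2*190/361 + (1/133)*(59/6) = 2*(1/361)*190 + 59/798 = 20/19 + 59/798 = 899/798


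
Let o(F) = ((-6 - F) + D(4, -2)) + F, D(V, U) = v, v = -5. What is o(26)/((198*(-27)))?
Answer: 1/486 ≈ 0.0020576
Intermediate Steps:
D(V, U) = -5
o(F) = -11 (o(F) = ((-6 - F) - 5) + F = (-11 - F) + F = -11)
o(26)/((198*(-27))) = -11/(198*(-27)) = -11/(-5346) = -11*(-1/5346) = 1/486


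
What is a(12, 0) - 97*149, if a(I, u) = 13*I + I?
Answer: -14285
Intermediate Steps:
a(I, u) = 14*I
a(12, 0) - 97*149 = 14*12 - 97*149 = 168 - 14453 = -14285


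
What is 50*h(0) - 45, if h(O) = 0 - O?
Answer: -45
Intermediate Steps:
h(O) = -O
50*h(0) - 45 = 50*(-1*0) - 45 = 50*0 - 45 = 0 - 45 = -45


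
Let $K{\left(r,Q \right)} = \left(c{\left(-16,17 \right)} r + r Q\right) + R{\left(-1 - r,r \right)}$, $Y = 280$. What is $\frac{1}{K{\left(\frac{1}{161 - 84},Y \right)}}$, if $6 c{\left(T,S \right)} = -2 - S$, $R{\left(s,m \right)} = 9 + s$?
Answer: $\frac{462}{5351} \approx 0.086339$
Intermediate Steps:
$c{\left(T,S \right)} = - \frac{1}{3} - \frac{S}{6}$ ($c{\left(T,S \right)} = \frac{-2 - S}{6} = - \frac{1}{3} - \frac{S}{6}$)
$K{\left(r,Q \right)} = 8 - \frac{25 r}{6} + Q r$ ($K{\left(r,Q \right)} = \left(\left(- \frac{1}{3} - \frac{17}{6}\right) r + r Q\right) + \left(9 - \left(1 + r\right)\right) = \left(\left(- \frac{1}{3} - \frac{17}{6}\right) r + Q r\right) - \left(-8 + r\right) = \left(- \frac{19 r}{6} + Q r\right) - \left(-8 + r\right) = 8 - \frac{25 r}{6} + Q r$)
$\frac{1}{K{\left(\frac{1}{161 - 84},Y \right)}} = \frac{1}{8 - \frac{25}{6 \left(161 - 84\right)} + \frac{280}{161 - 84}} = \frac{1}{8 - \frac{25}{6 \cdot 77} + \frac{280}{77}} = \frac{1}{8 - \frac{25}{462} + 280 \cdot \frac{1}{77}} = \frac{1}{8 - \frac{25}{462} + \frac{40}{11}} = \frac{1}{\frac{5351}{462}} = \frac{462}{5351}$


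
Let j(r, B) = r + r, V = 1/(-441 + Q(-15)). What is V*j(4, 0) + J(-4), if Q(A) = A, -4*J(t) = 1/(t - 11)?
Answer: -1/1140 ≈ -0.00087719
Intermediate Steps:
J(t) = -1/(4*(-11 + t)) (J(t) = -1/(4*(t - 11)) = -1/(4*(-11 + t)))
V = -1/456 (V = 1/(-441 - 15) = 1/(-456) = -1/456 ≈ -0.0021930)
j(r, B) = 2*r
V*j(4, 0) + J(-4) = -4/228 - 1/(-44 + 4*(-4)) = -1/456*8 - 1/(-44 - 16) = -1/57 - 1/(-60) = -1/57 - 1*(-1/60) = -1/57 + 1/60 = -1/1140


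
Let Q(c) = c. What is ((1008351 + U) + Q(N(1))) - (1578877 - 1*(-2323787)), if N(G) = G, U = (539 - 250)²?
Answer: -2810791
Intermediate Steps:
U = 83521 (U = 289² = 83521)
((1008351 + U) + Q(N(1))) - (1578877 - 1*(-2323787)) = ((1008351 + 83521) + 1) - (1578877 - 1*(-2323787)) = (1091872 + 1) - (1578877 + 2323787) = 1091873 - 1*3902664 = 1091873 - 3902664 = -2810791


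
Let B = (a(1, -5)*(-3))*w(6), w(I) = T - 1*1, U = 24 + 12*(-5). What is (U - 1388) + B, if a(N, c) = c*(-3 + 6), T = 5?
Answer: -1244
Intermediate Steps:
U = -36 (U = 24 - 60 = -36)
w(I) = 4 (w(I) = 5 - 1*1 = 5 - 1 = 4)
a(N, c) = 3*c (a(N, c) = c*3 = 3*c)
B = 180 (B = ((3*(-5))*(-3))*4 = -15*(-3)*4 = 45*4 = 180)
(U - 1388) + B = (-36 - 1388) + 180 = -1424 + 180 = -1244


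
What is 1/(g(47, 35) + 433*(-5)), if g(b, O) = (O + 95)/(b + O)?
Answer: -41/88700 ≈ -0.00046223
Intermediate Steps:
g(b, O) = (95 + O)/(O + b)
1/(g(47, 35) + 433*(-5)) = 1/((95 + 35)/(35 + 47) + 433*(-5)) = 1/(130/82 - 2165) = 1/((1/82)*130 - 2165) = 1/(65/41 - 2165) = 1/(-88700/41) = -41/88700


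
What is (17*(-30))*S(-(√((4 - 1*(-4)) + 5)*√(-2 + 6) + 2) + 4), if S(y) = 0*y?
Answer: 0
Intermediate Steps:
S(y) = 0
(17*(-30))*S(-(√((4 - 1*(-4)) + 5)*√(-2 + 6) + 2) + 4) = (17*(-30))*0 = -510*0 = 0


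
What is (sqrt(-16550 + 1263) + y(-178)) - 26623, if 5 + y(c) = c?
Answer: -26806 + I*sqrt(15287) ≈ -26806.0 + 123.64*I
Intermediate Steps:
y(c) = -5 + c
(sqrt(-16550 + 1263) + y(-178)) - 26623 = (sqrt(-16550 + 1263) + (-5 - 178)) - 26623 = (sqrt(-15287) - 183) - 26623 = (I*sqrt(15287) - 183) - 26623 = (-183 + I*sqrt(15287)) - 26623 = -26806 + I*sqrt(15287)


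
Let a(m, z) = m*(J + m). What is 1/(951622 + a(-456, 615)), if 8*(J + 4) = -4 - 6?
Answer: 1/1161952 ≈ 8.6062e-7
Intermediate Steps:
J = -21/4 (J = -4 + (-4 - 6)/8 = -4 + (⅛)*(-10) = -4 - 5/4 = -21/4 ≈ -5.2500)
a(m, z) = m*(-21/4 + m)
1/(951622 + a(-456, 615)) = 1/(951622 + (¼)*(-456)*(-21 + 4*(-456))) = 1/(951622 + (¼)*(-456)*(-21 - 1824)) = 1/(951622 + (¼)*(-456)*(-1845)) = 1/(951622 + 210330) = 1/1161952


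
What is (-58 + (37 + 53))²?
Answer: 1024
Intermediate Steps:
(-58 + (37 + 53))² = (-58 + 90)² = 32² = 1024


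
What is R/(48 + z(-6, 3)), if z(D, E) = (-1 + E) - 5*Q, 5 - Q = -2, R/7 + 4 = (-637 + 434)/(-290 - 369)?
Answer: -5677/3295 ≈ -1.7229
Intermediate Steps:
R = -17031/659 (R = -28 + 7*((-637 + 434)/(-290 - 369)) = -28 + 7*(-203/(-659)) = -28 + 7*(-203*(-1/659)) = -28 + 7*(203/659) = -28 + 1421/659 = -17031/659 ≈ -25.844)
Q = 7 (Q = 5 - 1*(-2) = 5 + 2 = 7)
z(D, E) = -36 + E (z(D, E) = (-1 + E) - 5*7 = (-1 + E) - 35 = -36 + E)
R/(48 + z(-6, 3)) = -17031/(659*(48 + (-36 + 3))) = -17031/(659*(48 - 33)) = -17031/659/15 = -17031/659*1/15 = -5677/3295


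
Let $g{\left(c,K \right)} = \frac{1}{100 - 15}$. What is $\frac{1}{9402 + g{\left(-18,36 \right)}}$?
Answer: $\frac{85}{799171} \approx 0.00010636$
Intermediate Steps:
$g{\left(c,K \right)} = \frac{1}{85}$
$\frac{1}{9402 + g{\left(-18,36 \right)}} = \frac{1}{9402 + \frac{1}{85}} = \frac{1}{\frac{799171}{85}} = \frac{85}{799171}$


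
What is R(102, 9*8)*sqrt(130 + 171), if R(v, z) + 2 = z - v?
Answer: -32*sqrt(301) ≈ -555.18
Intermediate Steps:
R(v, z) = -2 + z - v (R(v, z) = -2 + (z - v) = -2 + z - v)
R(102, 9*8)*sqrt(130 + 171) = (-2 + 9*8 - 1*102)*sqrt(130 + 171) = (-2 + 72 - 102)*sqrt(301) = -32*sqrt(301)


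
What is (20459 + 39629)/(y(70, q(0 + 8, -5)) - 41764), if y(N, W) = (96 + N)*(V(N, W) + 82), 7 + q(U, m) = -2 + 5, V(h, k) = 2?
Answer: -15022/6955 ≈ -2.1599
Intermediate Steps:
q(U, m) = -4 (q(U, m) = -7 + (-2 + 5) = -7 + 3 = -4)
y(N, W) = 8064 + 84*N (y(N, W) = (96 + N)*(2 + 82) = (96 + N)*84 = 8064 + 84*N)
(20459 + 39629)/(y(70, q(0 + 8, -5)) - 41764) = (20459 + 39629)/((8064 + 84*70) - 41764) = 60088/((8064 + 5880) - 41764) = 60088/(13944 - 41764) = 60088/(-27820) = 60088*(-1/27820) = -15022/6955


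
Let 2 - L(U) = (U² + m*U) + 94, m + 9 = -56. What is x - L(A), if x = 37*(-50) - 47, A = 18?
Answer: -2651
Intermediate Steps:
m = -65 (m = -9 - 56 = -65)
L(U) = -92 - U² + 65*U (L(U) = 2 - ((U² - 65*U) + 94) = 2 - (94 + U² - 65*U) = 2 + (-94 - U² + 65*U) = -92 - U² + 65*U)
x = -1897 (x = -1850 - 47 = -1897)
x - L(A) = -1897 - (-92 - 1*18² + 65*18) = -1897 - (-92 - 1*324 + 1170) = -1897 - (-92 - 324 + 1170) = -1897 - 1*754 = -1897 - 754 = -2651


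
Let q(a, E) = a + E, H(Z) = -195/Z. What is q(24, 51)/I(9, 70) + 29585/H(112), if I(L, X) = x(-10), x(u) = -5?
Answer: -663289/39 ≈ -17007.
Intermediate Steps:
I(L, X) = -5
q(a, E) = E + a
q(24, 51)/I(9, 70) + 29585/H(112) = (51 + 24)/(-5) + 29585/((-195/112)) = 75*(-1/5) + 29585/((-195*1/112)) = -15 + 29585/(-195/112) = -15 + 29585*(-112/195) = -15 - 662704/39 = -663289/39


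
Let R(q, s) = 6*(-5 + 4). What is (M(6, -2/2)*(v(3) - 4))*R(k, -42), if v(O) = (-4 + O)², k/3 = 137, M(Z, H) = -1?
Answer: -18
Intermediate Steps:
k = 411 (k = 3*137 = 411)
R(q, s) = -6 (R(q, s) = 6*(-1) = -6)
(M(6, -2/2)*(v(3) - 4))*R(k, -42) = -((-4 + 3)² - 4)*(-6) = -((-1)² - 4)*(-6) = -(1 - 4)*(-6) = -1*(-3)*(-6) = 3*(-6) = -18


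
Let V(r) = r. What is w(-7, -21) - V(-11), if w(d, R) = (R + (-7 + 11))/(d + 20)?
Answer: 126/13 ≈ 9.6923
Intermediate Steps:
w(d, R) = (4 + R)/(20 + d) (w(d, R) = (R + 4)/(20 + d) = (4 + R)/(20 + d))
w(-7, -21) - V(-11) = (4 - 21)/(20 - 7) - 1*(-11) = -17/13 + 11 = 126/13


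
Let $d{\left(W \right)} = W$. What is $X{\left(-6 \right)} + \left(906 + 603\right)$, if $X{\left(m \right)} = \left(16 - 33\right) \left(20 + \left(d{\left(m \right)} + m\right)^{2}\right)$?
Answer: $-1279$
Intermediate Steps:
$X{\left(m \right)} = -340 - 68 m^{2}$ ($X{\left(m \right)} = \left(16 - 33\right) \left(20 + \left(m + m\right)^{2}\right) = - 17 \left(20 + \left(2 m\right)^{2}\right) = - 17 \left(20 + 4 m^{2}\right) = -340 - 68 m^{2}$)
$X{\left(-6 \right)} + \left(906 + 603\right) = \left(-340 - 68 \left(-6\right)^{2}\right) + \left(906 + 603\right) = \left(-340 - 2448\right) + 1509 = -2788 + 1509 = -1279$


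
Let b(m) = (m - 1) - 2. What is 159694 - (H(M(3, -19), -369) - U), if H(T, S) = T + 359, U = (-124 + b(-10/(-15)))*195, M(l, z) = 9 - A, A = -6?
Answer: 134685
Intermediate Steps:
b(m) = -3 + m (b(m) = (-1 + m) - 2 = -3 + m)
M(l, z) = 15 (M(l, z) = 9 - 1*(-6) = 9 + 6 = 15)
U = -24635 (U = (-124 + (-3 - 10/(-15)))*195 = (-124 + (-3 - 10*(-1/15)))*195 = (-124 + (-3 + 2/3))*195 = (-124 - 7/3)*195 = -379/3*195 = -24635)
H(T, S) = 359 + T
159694 - (H(M(3, -19), -369) - U) = 159694 - ((359 + 15) - 1*(-24635)) = 159694 - (374 + 24635) = 159694 - 1*25009 = 159694 - 25009 = 134685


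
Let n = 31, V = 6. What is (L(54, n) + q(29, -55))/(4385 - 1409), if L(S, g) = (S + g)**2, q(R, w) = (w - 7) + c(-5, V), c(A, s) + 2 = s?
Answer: 2389/992 ≈ 2.4083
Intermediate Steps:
c(A, s) = -2 + s
q(R, w) = -3 + w (q(R, w) = (w - 7) + (-2 + 6) = (-7 + w) + 4 = -3 + w)
(L(54, n) + q(29, -55))/(4385 - 1409) = ((54 + 31)**2 + (-3 - 55))/(4385 - 1409) = (85**2 - 58)/2976 = (7225 - 58)*(1/2976) = 7167*(1/2976) = 2389/992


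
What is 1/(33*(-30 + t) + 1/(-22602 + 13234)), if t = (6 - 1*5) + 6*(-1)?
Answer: -9368/10820041 ≈ -0.00086580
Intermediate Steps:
t = -5 (t = (6 - 5) - 6 = 1 - 6 = -5)
1/(33*(-30 + t) + 1/(-22602 + 13234)) = 1/(33*(-30 - 5) + 1/(-22602 + 13234)) = 1/(33*(-35) + 1/(-9368)) = 1/(-1155 - 1/9368) = 1/(-10820041/9368) = -9368/10820041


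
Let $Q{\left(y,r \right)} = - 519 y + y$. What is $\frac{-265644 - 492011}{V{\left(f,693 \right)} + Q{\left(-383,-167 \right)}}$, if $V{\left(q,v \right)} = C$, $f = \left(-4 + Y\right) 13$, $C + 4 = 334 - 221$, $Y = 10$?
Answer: $- \frac{757655}{198503} \approx -3.8168$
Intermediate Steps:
$C = 109$ ($C = -4 + \left(334 - 221\right) = -4 + 113 = 109$)
$f = 78$ ($f = \left(-4 + 10\right) 13 = 6 \cdot 13 = 78$)
$V{\left(q,v \right)} = 109$
$Q{\left(y,r \right)} = - 518 y$
$\frac{-265644 - 492011}{V{\left(f,693 \right)} + Q{\left(-383,-167 \right)}} = \frac{-265644 - 492011}{109 - -198394} = - \frac{757655}{109 + 198394} = - \frac{757655}{198503}$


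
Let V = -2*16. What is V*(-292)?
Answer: 9344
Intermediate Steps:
V = -32
V*(-292) = -32*(-292) = 9344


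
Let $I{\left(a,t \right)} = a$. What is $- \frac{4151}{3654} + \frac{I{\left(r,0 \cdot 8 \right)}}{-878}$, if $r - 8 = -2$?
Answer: $- \frac{261893}{229158} \approx -1.1428$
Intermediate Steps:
$r = 6$ ($r = 8 - 2 = 6$)
$- \frac{4151}{3654} + \frac{I{\left(r,0 \cdot 8 \right)}}{-878} = - \frac{4151}{3654} + \frac{6}{-878} = \left(-4151\right) \frac{1}{3654} + 6 \left(- \frac{1}{878}\right) = - \frac{593}{522} - \frac{3}{439} = - \frac{261893}{229158}$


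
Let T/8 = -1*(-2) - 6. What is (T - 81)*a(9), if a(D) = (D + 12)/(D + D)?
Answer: -791/6 ≈ -131.83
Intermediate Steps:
T = -32 (T = 8*(-1*(-2) - 6) = 8*(2 - 6) = 8*(-4) = -32)
a(D) = (12 + D)/(2*D) (a(D) = (12 + D)/((2*D)) = (12 + D)*(1/(2*D)) = (12 + D)/(2*D))
(T - 81)*a(9) = (-32 - 81)*((½)*(12 + 9)/9) = -113*21/(2*9) = -113*7/6 = -791/6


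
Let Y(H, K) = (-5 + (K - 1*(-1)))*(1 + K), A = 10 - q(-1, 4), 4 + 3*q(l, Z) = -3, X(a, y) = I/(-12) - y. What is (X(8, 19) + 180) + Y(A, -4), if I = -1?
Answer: 2221/12 ≈ 185.08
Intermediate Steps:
X(a, y) = 1/12 - y (X(a, y) = -1/(-12) - y = -1*(-1/12) - y = 1/12 - y)
q(l, Z) = -7/3 (q(l, Z) = -4/3 + (⅓)*(-3) = -4/3 - 1 = -7/3)
A = 37/3 (A = 10 - 1*(-7/3) = 10 + 7/3 = 37/3 ≈ 12.333)
Y(H, K) = (1 + K)*(-4 + K) (Y(H, K) = (-5 + (K + 1))*(1 + K) = (-5 + (1 + K))*(1 + K) = (-4 + K)*(1 + K) = (1 + K)*(-4 + K))
(X(8, 19) + 180) + Y(A, -4) = ((1/12 - 1*19) + 180) + (-4 + (-4)² - 3*(-4)) = ((1/12 - 19) + 180) + (-4 + 16 + 12) = (-227/12 + 180) + 24 = 1933/12 + 24 = 2221/12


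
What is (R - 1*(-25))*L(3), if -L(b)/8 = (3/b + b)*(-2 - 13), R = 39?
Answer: 30720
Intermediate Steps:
L(b) = 120*b + 360/b (L(b) = -8*(3/b + b)*(-2 - 13) = -8*(b + 3/b)*(-15) = -8*(-45/b - 15*b) = 120*b + 360/b)
(R - 1*(-25))*L(3) = (39 - 1*(-25))*(120*3 + 360/3) = (39 + 25)*(360 + 360*(⅓)) = 64*(360 + 120) = 64*480 = 30720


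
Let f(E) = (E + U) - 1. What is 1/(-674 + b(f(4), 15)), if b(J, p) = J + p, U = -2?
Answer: -1/658 ≈ -0.0015198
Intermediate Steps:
f(E) = -3 + E (f(E) = (E - 2) - 1 = (-2 + E) - 1 = -3 + E)
1/(-674 + b(f(4), 15)) = 1/(-674 + ((-3 + 4) + 15)) = 1/(-674 + (1 + 15)) = 1/(-674 + 16) = 1/(-658) = -1/658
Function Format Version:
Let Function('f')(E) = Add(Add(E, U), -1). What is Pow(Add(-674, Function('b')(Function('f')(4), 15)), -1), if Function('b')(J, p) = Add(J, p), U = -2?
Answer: Rational(-1, 658) ≈ -0.0015198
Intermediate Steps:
Function('f')(E) = Add(-3, E) (Function('f')(E) = Add(Add(E, -2), -1) = Add(Add(-2, E), -1) = Add(-3, E))
Pow(Add(-674, Function('b')(Function('f')(4), 15)), -1) = Pow(Add(-674, Add(Add(-3, 4), 15)), -1) = Pow(Add(-674, Add(1, 15)), -1) = Pow(Add(-674, 16), -1) = Pow(-658, -1) = Rational(-1, 658)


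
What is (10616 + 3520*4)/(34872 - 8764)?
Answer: 6174/6527 ≈ 0.94592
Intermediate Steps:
(10616 + 3520*4)/(34872 - 8764) = (10616 + 14080)/26108 = 24696*(1/26108) = 6174/6527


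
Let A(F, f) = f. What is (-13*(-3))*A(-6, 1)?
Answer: 39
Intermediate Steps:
(-13*(-3))*A(-6, 1) = -13*(-3)*1 = 39*1 = 39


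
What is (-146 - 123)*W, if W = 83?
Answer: -22327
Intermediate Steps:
(-146 - 123)*W = (-146 - 123)*83 = -269*83 = -22327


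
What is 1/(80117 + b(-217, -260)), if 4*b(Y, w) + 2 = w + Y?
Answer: 4/319989 ≈ 1.2500e-5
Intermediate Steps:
b(Y, w) = -½ + Y/4 + w/4 (b(Y, w) = -½ + (w + Y)/4 = -½ + (Y + w)/4 = -½ + (Y/4 + w/4) = -½ + Y/4 + w/4)
1/(80117 + b(-217, -260)) = 1/(80117 + (-½ + (¼)*(-217) + (¼)*(-260))) = 1/(80117 + (-½ - 217/4 - 65)) = 1/(80117 - 479/4) = 1/(319989/4) = 4/319989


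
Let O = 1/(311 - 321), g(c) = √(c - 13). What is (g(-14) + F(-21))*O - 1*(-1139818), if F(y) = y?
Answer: 11398201/10 - 3*I*√3/10 ≈ 1.1398e+6 - 0.51962*I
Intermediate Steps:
g(c) = √(-13 + c)
O = -⅒ (O = 1/(-10) = -⅒ ≈ -0.10000)
(g(-14) + F(-21))*O - 1*(-1139818) = (√(-13 - 14) - 21)*(-⅒) - 1*(-1139818) = (√(-27) - 21)*(-⅒) + 1139818 = (3*I*√3 - 21)*(-⅒) + 1139818 = (-21 + 3*I*√3)*(-⅒) + 1139818 = (21/10 - 3*I*√3/10) + 1139818 = 11398201/10 - 3*I*√3/10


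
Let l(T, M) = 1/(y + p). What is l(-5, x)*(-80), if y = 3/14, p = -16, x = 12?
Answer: 1120/221 ≈ 5.0679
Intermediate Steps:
y = 3/14 (y = 3*(1/14) = 3/14 ≈ 0.21429)
l(T, M) = -14/221 (l(T, M) = 1/(3/14 - 16) = 1/(-221/14) = -14/221)
l(-5, x)*(-80) = -14/221*(-80) = 1120/221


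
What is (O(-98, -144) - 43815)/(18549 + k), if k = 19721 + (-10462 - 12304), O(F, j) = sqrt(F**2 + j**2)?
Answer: -14605/5168 + sqrt(7585)/7752 ≈ -2.8148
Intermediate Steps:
k = -3045 (k = 19721 - 22766 = -3045)
(O(-98, -144) - 43815)/(18549 + k) = (sqrt((-98)**2 + (-144)**2) - 43815)/(18549 - 3045) = (sqrt(9604 + 20736) - 43815)/15504 = (sqrt(30340) - 43815)*(1/15504) = (2*sqrt(7585) - 43815)*(1/15504) = (-43815 + 2*sqrt(7585))*(1/15504) = -14605/5168 + sqrt(7585)/7752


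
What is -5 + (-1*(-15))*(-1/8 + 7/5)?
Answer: 113/8 ≈ 14.125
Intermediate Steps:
-5 + (-1*(-15))*(-1/8 + 7/5) = -5 + 15*(-1*⅛ + 7*(⅕)) = -5 + 15*(-⅛ + 7/5) = -5 + 15*(51/40) = -5 + 153/8 = 113/8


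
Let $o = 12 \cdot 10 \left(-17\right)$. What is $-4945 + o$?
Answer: $-6985$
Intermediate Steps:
$o = -2040$ ($o = 120 \left(-17\right) = -2040$)
$-4945 + o = -4945 - 2040 = -6985$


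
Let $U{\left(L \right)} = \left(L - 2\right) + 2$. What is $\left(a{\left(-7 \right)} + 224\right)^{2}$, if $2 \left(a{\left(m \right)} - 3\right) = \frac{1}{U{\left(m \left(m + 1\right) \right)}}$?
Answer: $\frac{363626761}{7056} \approx 51534.0$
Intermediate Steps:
$U{\left(L \right)} = L$ ($U{\left(L \right)} = \left(-2 + L\right) + 2 = L$)
$a{\left(m \right)} = 3 + \frac{1}{2 m \left(1 + m\right)}$ ($a{\left(m \right)} = 3 + \frac{1}{2 m \left(m + 1\right)} = 3 + \frac{1}{2 m \left(1 + m\right)}$)
$\left(a{\left(-7 \right)} + 224\right)^{2} = \left(\frac{1 + 6 \left(-7\right) + 6 \left(-7\right)^{2}}{2 \left(-7\right) \left(1 - 7\right)} + 224\right)^{2} = \left(\frac{1}{2} \left(- \frac{1}{7}\right) \frac{1}{-6} \left(1 - 42 + 6 \cdot 49\right) + 224\right)^{2} = \left(\frac{1}{2} \left(- \frac{1}{7}\right) \left(- \frac{1}{6}\right) \left(1 - 42 + 294\right) + 224\right)^{2} = \left(\frac{1}{2} \left(- \frac{1}{7}\right) \left(- \frac{1}{6}\right) 253 + 224\right)^{2} = \left(\frac{253}{84} + 224\right)^{2} = \left(\frac{19069}{84}\right)^{2} = \frac{363626761}{7056}$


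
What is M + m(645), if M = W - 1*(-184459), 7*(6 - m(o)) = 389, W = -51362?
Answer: 931332/7 ≈ 1.3305e+5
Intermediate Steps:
m(o) = -347/7 (m(o) = 6 - 1/7*389 = 6 - 389/7 = -347/7)
M = 133097 (M = -51362 - 1*(-184459) = -51362 + 184459 = 133097)
M + m(645) = 133097 - 347/7 = 931332/7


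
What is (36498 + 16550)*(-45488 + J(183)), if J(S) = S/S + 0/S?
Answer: -2412994376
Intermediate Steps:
J(S) = 1 (J(S) = 1 + 0 = 1)
(36498 + 16550)*(-45488 + J(183)) = (36498 + 16550)*(-45488 + 1) = 53048*(-45487) = -2412994376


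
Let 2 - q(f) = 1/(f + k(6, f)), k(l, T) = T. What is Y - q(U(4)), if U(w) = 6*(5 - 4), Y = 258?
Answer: 3073/12 ≈ 256.08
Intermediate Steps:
U(w) = 6 (U(w) = 6*1 = 6)
q(f) = 2 - 1/(2*f) (q(f) = 2 - 1/(f + f) = 2 - 1/(2*f))
Y - q(U(4)) = 258 - (2 - 1/2/6) = 258 - (2 - 1/2*1/6) = 258 - (2 - 1/12) = 258 - 1*23/12 = 258 - 23/12 = 3073/12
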